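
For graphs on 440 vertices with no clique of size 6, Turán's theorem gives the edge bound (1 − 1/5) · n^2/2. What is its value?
Turán density bound = (4/5) · 440^2/2 = 77440

Turán's theorem: ex(n, K_{r+1}) is achieved by the complete r-partite Turán graph T(n, r) with parts as balanced as possible, and is at most (1 − 1/r) · n^2/2. For r = 5, n = 440: the density bound is (4/5) · 193600/2 = 77440. Since 5 ∣ 440, the Turán graph T(440, 5) has parts of equal size 88, and its edge count e(T(440, 5)) = 77440 attains the density bound exactly.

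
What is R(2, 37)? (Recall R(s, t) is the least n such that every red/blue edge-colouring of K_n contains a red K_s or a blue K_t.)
R(2, 37) = 37

R(2, k) = k for all k ≥ 2: in a 2-colouring of K_k, either some edge is red (a red K_2) or all edges are blue (a blue K_k). And K_{36} coloured all-blue has no blue K_37, so R(2, 37) > 36. Hence R(2, 37) = 37.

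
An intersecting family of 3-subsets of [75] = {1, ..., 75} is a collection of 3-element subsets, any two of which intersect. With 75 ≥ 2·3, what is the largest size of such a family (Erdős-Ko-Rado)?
max |F| = C(74, 2) = 2701

The Erdős-Ko-Rado theorem states: for n ≥ 2k, an intersecting family of k-subsets of an n-element set has size at most C(n − 1, k − 1), with equality for 'star' families {A ⊆ [n] : |A| = k, i ∈ A} (fix an element i). For n = 75, k = 3: C(74, 2) = 2701.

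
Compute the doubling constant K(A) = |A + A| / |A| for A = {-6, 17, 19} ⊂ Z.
K = |A + A| / |A| = 6/3 = 2

Enumerate A + A = {a + b : a, b ∈ A}. With |A| = 3, there are |A|^2 = 9 ordered sum pairs; collecting distinct values, A + A = {-12, 11, 13, 34, 36, 38}, so |A + A| = 6. Thus K = 6/3 = 2. For comparison, the minimum possible |A + A| over all 3-element sets is 2·3 − 1 = 5 (so min K = 5/3), attained only by arithmetic progressions.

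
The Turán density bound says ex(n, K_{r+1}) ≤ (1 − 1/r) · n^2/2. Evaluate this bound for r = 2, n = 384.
Turán density bound = (1/2) · 384^2/2 = 36864

Turán's theorem: ex(n, K_{r+1}) is achieved by the complete r-partite Turán graph T(n, r) with parts as balanced as possible, and is at most (1 − 1/r) · n^2/2. For r = 2, n = 384: the density bound is (1/2) · 147456/2 = 36864. Since 2 ∣ 384, the Turán graph T(384, 2) has parts of equal size 192, and its edge count e(T(384, 2)) = 36864 attains the density bound exactly.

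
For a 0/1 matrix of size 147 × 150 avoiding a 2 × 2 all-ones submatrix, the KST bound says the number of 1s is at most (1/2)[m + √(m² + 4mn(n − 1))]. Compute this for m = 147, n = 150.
z(147, 150; 2, 2) ≤ (1/2)[147 + √(147² + 4·147·150·149)] = (1/2)[147 + √13163409] = 1887.5706

Kővári–Sós–Turán: let r_1, ..., r_147 be the row sums and z = Σ r_i the total number of 1s. Each pair of columns can share at most one row with both entries 1 (else a 2×2 all-ones block appears), so Σ_i C(r_i, 2) ≤ C(150, 2) = 11175. By convexity Σ_i C(r_i, 2) ≥ 147·C(z/147, 2) = z(z − 147)/(2·147), giving z² − 147z − 147·150·149 ≤ 0 and hence z ≤ (1/2)[147 + √(21609 + 4·3285450)] = (1/2)[147 + √13163409] ≈ (1/2)(147 + 3628.1413) = 1887.5706.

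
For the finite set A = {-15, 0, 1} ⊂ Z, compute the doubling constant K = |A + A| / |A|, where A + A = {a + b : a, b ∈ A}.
K = |A + A| / |A| = 6/3 = 2

Enumerate A + A = {a + b : a, b ∈ A}. With |A| = 3, there are |A|^2 = 9 ordered sum pairs; collecting distinct values, A + A = {-30, -15, -14, 0, 1, 2}, so |A + A| = 6. Thus K = 6/3 = 2. For comparison, the minimum possible |A + A| over all 3-element sets is 2·3 − 1 = 5 (so min K = 5/3), attained only by arithmetic progressions.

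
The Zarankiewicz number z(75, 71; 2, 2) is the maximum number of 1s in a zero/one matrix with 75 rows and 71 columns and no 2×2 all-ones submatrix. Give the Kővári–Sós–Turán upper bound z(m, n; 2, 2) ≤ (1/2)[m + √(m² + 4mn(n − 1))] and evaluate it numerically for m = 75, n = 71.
z(75, 71; 2, 2) ≤ (1/2)[75 + √(75² + 4·75·71·70)] = (1/2)[75 + √1496625] = 649.1831

Kővári–Sós–Turán: let r_1, ..., r_75 be the row sums and z = Σ r_i the total number of 1s. Each pair of columns can share at most one row with both entries 1 (else a 2×2 all-ones block appears), so Σ_i C(r_i, 2) ≤ C(71, 2) = 2485. By convexity Σ_i C(r_i, 2) ≥ 75·C(z/75, 2) = z(z − 75)/(2·75), giving z² − 75z − 75·71·70 ≤ 0 and hence z ≤ (1/2)[75 + √(5625 + 4·372750)] = (1/2)[75 + √1496625] ≈ (1/2)(75 + 1223.3663) = 649.1831.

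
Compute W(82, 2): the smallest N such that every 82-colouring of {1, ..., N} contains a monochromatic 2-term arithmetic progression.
W(82, 2) = 82 + 1 = 83

A 2-term AP is any pair of integers, so a monochromatic 2-AP exists iff some colour is used at least twice. With 82 colours, the colouring i ↦ i on {1, ..., 82} uses each colour once, avoiding any monochromatic pair, so W(82, 2) > 82. For {1, ..., 83}, pigeonhole forces two integers of the same colour, which form a monochromatic 2-AP. Hence W(82, 2) = 83.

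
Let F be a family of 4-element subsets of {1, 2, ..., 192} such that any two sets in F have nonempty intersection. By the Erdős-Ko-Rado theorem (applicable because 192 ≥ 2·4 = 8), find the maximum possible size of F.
max |F| = C(191, 3) = 1143135

Erdős-Ko-Rado (1961): when n ≥ 2k, max |F| = C(n−1, k−1). The bound is attained by the star {A : i ∈ A} for any fixed i ∈ [n]. Here C(192−1, 4−1) = C(191, 3) = 1143135.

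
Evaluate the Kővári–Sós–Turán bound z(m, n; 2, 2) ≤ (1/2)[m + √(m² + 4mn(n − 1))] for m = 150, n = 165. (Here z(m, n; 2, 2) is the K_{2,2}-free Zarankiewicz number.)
z(150, 165; 2, 2) ≤ (1/2)[150 + √(150² + 4·150·165·164)] = (1/2)[150 + √16258500] = 2091.0915

Kővári–Sós–Turán: let r_1, ..., r_150 be the row sums and z = Σ r_i the total number of 1s. Each pair of columns can share at most one row with both entries 1 (else a 2×2 all-ones block appears), so Σ_i C(r_i, 2) ≤ C(165, 2) = 13530. By convexity Σ_i C(r_i, 2) ≥ 150·C(z/150, 2) = z(z − 150)/(2·150), giving z² − 150z − 150·165·164 ≤ 0 and hence z ≤ (1/2)[150 + √(22500 + 4·4059000)] = (1/2)[150 + √16258500] ≈ (1/2)(150 + 4032.183) = 2091.0915.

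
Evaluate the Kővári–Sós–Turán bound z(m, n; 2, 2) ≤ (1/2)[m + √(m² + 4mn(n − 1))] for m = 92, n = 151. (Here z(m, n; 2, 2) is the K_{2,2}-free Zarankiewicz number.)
z(92, 151; 2, 2) ≤ (1/2)[92 + √(92² + 4·92·151·150)] = (1/2)[92 + √8343664] = 1490.2701

Kővári–Sós–Turán: let r_1, ..., r_92 be the row sums and z = Σ r_i the total number of 1s. Each pair of columns can share at most one row with both entries 1 (else a 2×2 all-ones block appears), so Σ_i C(r_i, 2) ≤ C(151, 2) = 11325. By convexity Σ_i C(r_i, 2) ≥ 92·C(z/92, 2) = z(z − 92)/(2·92), giving z² − 92z − 92·151·150 ≤ 0 and hence z ≤ (1/2)[92 + √(8464 + 4·2083800)] = (1/2)[92 + √8343664] ≈ (1/2)(92 + 2888.5401) = 1490.2701.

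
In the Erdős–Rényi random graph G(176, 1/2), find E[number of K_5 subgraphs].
E[# K_5] = C(176, 5) · (1/2)^C(5, 2) = 1328902960 / 2^10 = 83056435/64 = 1297756.796875

For each 5-subset S of vertices (there are C(176, 5) = 1328902960 such S), let X_S = 1 if S induces a K_5 (all C(5, 2) = 10 edges present). Then P(X_S = 1) = (1/2)^10 = 1/1024. By linearity of expectation, E[# K_5] = C(176, 5) · (1/2)^10 = 1328902960 / 1024 = 83056435/64 = 1297756.796875.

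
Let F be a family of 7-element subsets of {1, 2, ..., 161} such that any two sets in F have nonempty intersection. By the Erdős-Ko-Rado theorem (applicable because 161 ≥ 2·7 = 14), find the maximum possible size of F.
max |F| = C(160, 6) = 21193254160

The Erdős-Ko-Rado theorem states: for n ≥ 2k, an intersecting family of k-subsets of an n-element set has size at most C(n − 1, k − 1), with equality for 'star' families {A ⊆ [n] : |A| = k, i ∈ A} (fix an element i). For n = 161, k = 7: C(160, 6) = 21193254160.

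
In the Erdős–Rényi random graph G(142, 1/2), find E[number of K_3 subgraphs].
E[# K_3] = C(142, 3) · (1/2)^C(3, 2) = 467180 / 2^3 = 116795/2 = 58397.5

For each 3-subset S of vertices (there are C(142, 3) = 467180 such S), let X_S = 1 if S induces a K_3 (all C(3, 2) = 3 edges present). Then P(X_S = 1) = (1/2)^3 = 1/8. By linearity of expectation, E[# K_3] = C(142, 3) · (1/2)^3 = 467180 / 8 = 116795/2 = 58397.5.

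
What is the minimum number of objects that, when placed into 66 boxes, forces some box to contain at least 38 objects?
n = (38 − 1)·66 + 1 = 2443

By the generalised pigeonhole principle, to guarantee some box contains ≥ r objects we need more than (r − 1) · k objects total. Threshold: n = (r − 1) · k + 1. With r = 38 and k = 66: n = 37 · 66 + 1 = 2442 + 1 = 2443. For n = 2442 = 37 · 66, we can put exactly 37 objects in every box, avoiding 38 in any single one — so 2443 is tight.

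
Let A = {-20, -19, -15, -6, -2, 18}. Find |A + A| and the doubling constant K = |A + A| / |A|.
K = |A + A| / |A| = 20/6 = 10/3

Enumerate A + A = {a + b : a, b ∈ A}. With |A| = 6, there are |A|^2 = 36 ordered sum pairs; collecting distinct values, A + A = {-40, -39, -38, -35, -34, -30, -26, -25, -22, -21, -17, -12, -8, -4, -2, -1, 3, 12, 16, 36}, so |A + A| = 20. Thus K = 20/6 = 10/3. For comparison, the minimum possible |A + A| over all 6-element sets is 2·6 − 1 = 11 (so min K = 11/6), attained only by arithmetic progressions.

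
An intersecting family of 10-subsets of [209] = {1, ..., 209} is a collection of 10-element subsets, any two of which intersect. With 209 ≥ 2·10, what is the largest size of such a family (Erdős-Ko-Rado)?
max |F| = C(208, 9) = 1684982353074800

Erdős-Ko-Rado (1961): when n ≥ 2k, max |F| = C(n−1, k−1). The bound is attained by the star {A : i ∈ A} for any fixed i ∈ [n]. Here C(209−1, 10−1) = C(208, 9) = 1684982353074800.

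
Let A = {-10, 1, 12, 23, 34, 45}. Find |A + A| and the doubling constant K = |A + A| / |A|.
K = |A + A| / |A| = 11/6

Enumerate A + A = {a + b : a, b ∈ A}. With |A| = 6, there are |A|^2 = 36 ordered sum pairs; collecting distinct values, A + A = {-20, -9, 2, 13, 24, 35, 46, 57, 68, 79, 90}, so |A + A| = 11. Thus K = 11/6. Here |A + A| = 2|A| − 1 = 11, the minimum possible — so K = 11/6 is minimal, which holds iff A is an arithmetic progression.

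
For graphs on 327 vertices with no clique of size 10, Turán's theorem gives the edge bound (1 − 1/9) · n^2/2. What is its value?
Turán density bound = (8/9) · 327^2/2 = 47524

Turán's theorem: ex(n, K_{r+1}) is achieved by the complete r-partite Turán graph T(n, r) with parts as balanced as possible, and is at most (1 − 1/r) · n^2/2. For r = 9, n = 327: the density bound is (8/9) · 106929/2 = 47524. The integer-valued extremum is e(T(327, 9)) = 47523, which is strictly less than the density bound 47524 since 9 ∤ 327 (the parts of T(327, 9) cannot all be equal).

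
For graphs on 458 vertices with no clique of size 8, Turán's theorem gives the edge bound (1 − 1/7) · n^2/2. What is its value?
Turán density bound = (6/7) · 458^2/2 = 629292/7 ≈ 89898.8571

Turán's theorem: ex(n, K_{r+1}) is achieved by the complete r-partite Turán graph T(n, r) with parts as balanced as possible, and is at most (1 − 1/r) · n^2/2. For r = 7, n = 458: the density bound is (6/7) · 209764/2 = 629292/7 ≈ 89898.8571. The integer-valued extremum is e(T(458, 7)) = 89898, which is strictly less than the density bound 629292/7 since 7 ∤ 458 (the parts of T(458, 7) cannot all be equal).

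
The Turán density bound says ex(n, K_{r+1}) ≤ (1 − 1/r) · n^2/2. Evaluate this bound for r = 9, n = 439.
Turán density bound = (8/9) · 439^2/2 = 770884/9 ≈ 85653.7778

Turán's theorem: ex(n, K_{r+1}) is achieved by the complete r-partite Turán graph T(n, r) with parts as balanced as possible, and is at most (1 − 1/r) · n^2/2. For r = 9, n = 439: the density bound is (8/9) · 192721/2 = 770884/9 ≈ 85653.7778. The integer-valued extremum is e(T(439, 9)) = 85653, which is strictly less than the density bound 770884/9 since 9 ∤ 439 (the parts of T(439, 9) cannot all be equal).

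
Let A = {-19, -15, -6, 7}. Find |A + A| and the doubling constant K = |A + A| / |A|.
K = |A + A| / |A| = 9/4

Enumerate A + A = {a + b : a, b ∈ A}. With |A| = 4, there are |A|^2 = 16 ordered sum pairs; collecting distinct values, A + A = {-38, -34, -30, -25, -21, -12, -8, 1, 14}, so |A + A| = 9. Thus K = 9/4. For comparison, the minimum possible |A + A| over all 4-element sets is 2·4 − 1 = 7 (so min K = 7/4), attained only by arithmetic progressions.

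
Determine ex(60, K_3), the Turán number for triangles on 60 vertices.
ex(60, K_3) = ⌊60^2/4⌋ = 900

Mantel (1907): a triangle-free graph on n vertices has at most ⌊n^2/4⌋ edges, with equality for the complete bipartite graph K_{⌊n/2⌋, ⌈n/2⌉}. For n = 60: ⌊60^2/4⌋ = ⌊3600/4⌋ = 900. The extremal graph is K_{30, 30}, which has 30·30 = 900 edges.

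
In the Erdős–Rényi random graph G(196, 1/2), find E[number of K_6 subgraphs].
E[# K_6] = C(196, 6) · (1/2)^C(6, 2) = 72887293024 / 2^15 = 2277727907/1024 ≈ 2224343.659180

For each 6-subset S of vertices (there are C(196, 6) = 72887293024 such S), let X_S = 1 if S induces a K_6 (all C(6, 2) = 15 edges present). Then P(X_S = 1) = (1/2)^15 = 1/32768. By linearity of expectation, E[# K_6] = C(196, 6) · (1/2)^15 = 72887293024 / 32768 = 2277727907/1024 ≈ 2224343.659180.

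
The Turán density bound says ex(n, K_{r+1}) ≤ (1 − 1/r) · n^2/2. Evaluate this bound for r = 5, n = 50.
Turán density bound = (4/5) · 50^2/2 = 1000

Turán's theorem: ex(n, K_{r+1}) is achieved by the complete r-partite Turán graph T(n, r) with parts as balanced as possible, and is at most (1 − 1/r) · n^2/2. For r = 5, n = 50: the density bound is (4/5) · 2500/2 = 1000. Since 5 ∣ 50, the Turán graph T(50, 5) has parts of equal size 10, and its edge count e(T(50, 5)) = 1000 attains the density bound exactly.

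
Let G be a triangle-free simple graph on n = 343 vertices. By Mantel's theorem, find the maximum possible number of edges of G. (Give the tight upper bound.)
ex(343, K_3) = ⌊343^2/4⌋ = 29412

Mantel (1907): a triangle-free graph on n vertices has at most ⌊n^2/4⌋ edges, with equality for the complete bipartite graph K_{⌊n/2⌋, ⌈n/2⌉}. For n = 343: ⌊343^2/4⌋ = ⌊117649/4⌋ = 29412. The extremal graph is K_{171, 172}, which has 171·172 = 29412 edges.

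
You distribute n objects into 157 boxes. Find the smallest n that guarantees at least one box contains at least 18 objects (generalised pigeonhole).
n = (18 − 1)·157 + 1 = 2670

By the generalised pigeonhole principle, to guarantee some box contains ≥ r objects we need more than (r − 1) · k objects total. Threshold: n = (r − 1) · k + 1. With r = 18 and k = 157: n = 17 · 157 + 1 = 2669 + 1 = 2670. For n = 2669 = 17 · 157, we can put exactly 17 objects in every box, avoiding 18 in any single one — so 2670 is tight.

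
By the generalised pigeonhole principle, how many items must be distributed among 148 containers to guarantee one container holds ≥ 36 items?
n = (36 − 1)·148 + 1 = 5181

By the generalised pigeonhole principle, to guarantee some box contains ≥ r objects we need more than (r − 1) · k objects total. Threshold: n = (r − 1) · k + 1. With r = 36 and k = 148: n = 35 · 148 + 1 = 5180 + 1 = 5181. For n = 5180 = 35 · 148, we can put exactly 35 objects in every box, avoiding 36 in any single one — so 5181 is tight.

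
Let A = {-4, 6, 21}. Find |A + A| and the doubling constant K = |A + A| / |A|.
K = |A + A| / |A| = 6/3 = 2

Enumerate A + A = {a + b : a, b ∈ A}. With |A| = 3, there are |A|^2 = 9 ordered sum pairs; collecting distinct values, A + A = {-8, 2, 12, 17, 27, 42}, so |A + A| = 6. Thus K = 6/3 = 2. For comparison, the minimum possible |A + A| over all 3-element sets is 2·3 − 1 = 5 (so min K = 5/3), attained only by arithmetic progressions.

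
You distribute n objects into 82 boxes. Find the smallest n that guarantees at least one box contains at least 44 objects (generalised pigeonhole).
n = (44 − 1)·82 + 1 = 3527

By the generalised pigeonhole principle, to guarantee some box contains ≥ r objects we need more than (r − 1) · k objects total. Threshold: n = (r − 1) · k + 1. With r = 44 and k = 82: n = 43 · 82 + 1 = 3526 + 1 = 3527. For n = 3526 = 43 · 82, we can put exactly 43 objects in every box, avoiding 44 in any single one — so 3527 is tight.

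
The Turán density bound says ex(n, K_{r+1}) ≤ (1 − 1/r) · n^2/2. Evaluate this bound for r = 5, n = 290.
Turán density bound = (4/5) · 290^2/2 = 33640

Turán's theorem: ex(n, K_{r+1}) is achieved by the complete r-partite Turán graph T(n, r) with parts as balanced as possible, and is at most (1 − 1/r) · n^2/2. For r = 5, n = 290: the density bound is (4/5) · 84100/2 = 33640. Since 5 ∣ 290, the Turán graph T(290, 5) has parts of equal size 58, and its edge count e(T(290, 5)) = 33640 attains the density bound exactly.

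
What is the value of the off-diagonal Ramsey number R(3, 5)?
R(3, 5) = 14

Lower bound: an explicit 2-colouring of K_{13} (typically a Paley-type or other structured construction) avoids a red K_3 and a blue K_5, showing R(3, 5) > 13.
Upper bound: the Erdős–Szekeres recurrence R(r, t') ≤ R(r−1, t') + R(r, t'−1) yields R(3, 5) ≤ 14.
Hence R(3, 5) = 14.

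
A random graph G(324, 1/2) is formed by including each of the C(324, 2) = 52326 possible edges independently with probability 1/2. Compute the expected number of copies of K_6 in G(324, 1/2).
E[# K_6] = C(324, 6) · (1/2)^C(6, 2) = 1533615896736 / 2^15 = 47925496773/1024 ≈ 46802242.942383

For each 6-subset S of vertices (there are C(324, 6) = 1533615896736 such S), let X_S = 1 if S induces a K_6 (all C(6, 2) = 15 edges present). Then P(X_S = 1) = (1/2)^15 = 1/32768. By linearity of expectation, E[# K_6] = C(324, 6) · (1/2)^15 = 1533615896736 / 32768 = 47925496773/1024 ≈ 46802242.942383.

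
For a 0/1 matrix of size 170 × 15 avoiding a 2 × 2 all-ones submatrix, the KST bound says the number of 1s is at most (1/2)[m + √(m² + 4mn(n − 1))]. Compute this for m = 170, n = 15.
z(170, 15; 2, 2) ≤ (1/2)[170 + √(170² + 4·170·15·14)] = (1/2)[170 + √171700] = 292.1835

Kővári–Sós–Turán: let r_1, ..., r_170 be the row sums and z = Σ r_i the total number of 1s. Each pair of columns can share at most one row with both entries 1 (else a 2×2 all-ones block appears), so Σ_i C(r_i, 2) ≤ C(15, 2) = 105. By convexity Σ_i C(r_i, 2) ≥ 170·C(z/170, 2) = z(z − 170)/(2·170), giving z² − 170z − 170·15·14 ≤ 0 and hence z ≤ (1/2)[170 + √(28900 + 4·35700)] = (1/2)[170 + √171700] ≈ (1/2)(170 + 414.367) = 292.1835.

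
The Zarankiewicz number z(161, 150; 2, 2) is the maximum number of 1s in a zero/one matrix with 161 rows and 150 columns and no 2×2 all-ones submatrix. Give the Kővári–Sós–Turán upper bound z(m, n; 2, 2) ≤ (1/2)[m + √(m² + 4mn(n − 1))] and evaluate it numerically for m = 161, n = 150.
z(161, 150; 2, 2) ≤ (1/2)[161 + √(161² + 4·161·150·149)] = (1/2)[161 + √14419321] = 1979.1391

Kővári–Sós–Turán: let r_1, ..., r_161 be the row sums and z = Σ r_i the total number of 1s. Each pair of columns can share at most one row with both entries 1 (else a 2×2 all-ones block appears), so Σ_i C(r_i, 2) ≤ C(150, 2) = 11175. By convexity Σ_i C(r_i, 2) ≥ 161·C(z/161, 2) = z(z − 161)/(2·161), giving z² − 161z − 161·150·149 ≤ 0 and hence z ≤ (1/2)[161 + √(25921 + 4·3598350)] = (1/2)[161 + √14419321] ≈ (1/2)(161 + 3797.2781) = 1979.1391.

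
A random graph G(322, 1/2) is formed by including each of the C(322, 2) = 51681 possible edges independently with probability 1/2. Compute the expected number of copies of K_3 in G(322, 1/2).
E[# K_3] = C(322, 3) · (1/2)^C(3, 2) = 5512640 / 2^3 = 689080

For each 3-subset S of vertices (there are C(322, 3) = 5512640 such S), let X_S = 1 if S induces a K_3 (all C(3, 2) = 3 edges present). Then P(X_S = 1) = (1/2)^3 = 1/8. By linearity of expectation, E[# K_3] = C(322, 3) · (1/2)^3 = 5512640 / 8 = 689080.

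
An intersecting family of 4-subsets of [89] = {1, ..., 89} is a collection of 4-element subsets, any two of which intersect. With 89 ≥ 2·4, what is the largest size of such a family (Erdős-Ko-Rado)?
max |F| = C(88, 3) = 109736

The Erdős-Ko-Rado theorem states: for n ≥ 2k, an intersecting family of k-subsets of an n-element set has size at most C(n − 1, k − 1), with equality for 'star' families {A ⊆ [n] : |A| = k, i ∈ A} (fix an element i). For n = 89, k = 4: C(88, 3) = 109736.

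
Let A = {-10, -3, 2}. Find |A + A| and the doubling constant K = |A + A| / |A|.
K = |A + A| / |A| = 6/3 = 2

Enumerate A + A = {a + b : a, b ∈ A}. With |A| = 3, there are |A|^2 = 9 ordered sum pairs; collecting distinct values, A + A = {-20, -13, -8, -6, -1, 4}, so |A + A| = 6. Thus K = 6/3 = 2. For comparison, the minimum possible |A + A| over all 3-element sets is 2·3 − 1 = 5 (so min K = 5/3), attained only by arithmetic progressions.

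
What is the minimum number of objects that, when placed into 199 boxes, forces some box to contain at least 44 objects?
n = (44 − 1)·199 + 1 = 8558

By the generalised pigeonhole principle, to guarantee some box contains ≥ r objects we need more than (r − 1) · k objects total. Threshold: n = (r − 1) · k + 1. With r = 44 and k = 199: n = 43 · 199 + 1 = 8557 + 1 = 8558. For n = 8557 = 43 · 199, we can put exactly 43 objects in every box, avoiding 44 in any single one — so 8558 is tight.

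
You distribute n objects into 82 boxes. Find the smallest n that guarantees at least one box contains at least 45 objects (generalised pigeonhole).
n = (45 − 1)·82 + 1 = 3609

By the generalised pigeonhole principle, to guarantee some box contains ≥ r objects we need more than (r − 1) · k objects total. Threshold: n = (r − 1) · k + 1. With r = 45 and k = 82: n = 44 · 82 + 1 = 3608 + 1 = 3609. For n = 3608 = 44 · 82, we can put exactly 44 objects in every box, avoiding 45 in any single one — so 3609 is tight.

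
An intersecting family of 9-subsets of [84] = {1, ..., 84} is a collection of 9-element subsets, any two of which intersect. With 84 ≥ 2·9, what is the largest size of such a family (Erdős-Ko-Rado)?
max |F| = C(83, 8) = 39443226966

The Erdős-Ko-Rado theorem states: for n ≥ 2k, an intersecting family of k-subsets of an n-element set has size at most C(n − 1, k − 1), with equality for 'star' families {A ⊆ [n] : |A| = k, i ∈ A} (fix an element i). For n = 84, k = 9: C(83, 8) = 39443226966.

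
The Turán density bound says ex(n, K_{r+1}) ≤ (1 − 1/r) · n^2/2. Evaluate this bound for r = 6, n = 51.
Turán density bound = (5/6) · 51^2/2 = 4335/4 ≈ 1083.75

Turán's theorem: ex(n, K_{r+1}) is achieved by the complete r-partite Turán graph T(n, r) with parts as balanced as possible, and is at most (1 − 1/r) · n^2/2. For r = 6, n = 51: the density bound is (5/6) · 2601/2 = 4335/4 ≈ 1083.75. The integer-valued extremum is e(T(51, 6)) = 1083, which is strictly less than the density bound 4335/4 since 6 ∤ 51 (the parts of T(51, 6) cannot all be equal).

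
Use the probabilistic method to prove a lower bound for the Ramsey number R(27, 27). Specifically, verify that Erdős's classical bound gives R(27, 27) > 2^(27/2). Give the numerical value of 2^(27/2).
2^(27/2) = 11585.2375; so R(27, 27) > 11585.2375

Colour each edge of K_n uniformly at random with red/blue. The expected number of monochromatic K_27 is C(n, 27) · 2 · 2^(−C(27,2)). If C(n, 27) · 2^(1 − C(27,2)) < 1, then with positive probability no monochromatic K_27 exists, so R(27, 27) > n. The standard estimate C(n, 27) ≤ n^27/27! shows this inequality holds whenever n ≤ 2^(27/2) (since 27! · 2^(C(27,2) − 1) > 2^(27^2/2) ≥ n^27). Hence R(27, 27) > 2^(27/2) = 11585.2375.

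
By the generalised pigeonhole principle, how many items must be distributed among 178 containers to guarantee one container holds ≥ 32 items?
n = (32 − 1)·178 + 1 = 5519

By the generalised pigeonhole principle, to guarantee some box contains ≥ r objects we need more than (r − 1) · k objects total. Threshold: n = (r − 1) · k + 1. With r = 32 and k = 178: n = 31 · 178 + 1 = 5518 + 1 = 5519. For n = 5518 = 31 · 178, we can put exactly 31 objects in every box, avoiding 32 in any single one — so 5519 is tight.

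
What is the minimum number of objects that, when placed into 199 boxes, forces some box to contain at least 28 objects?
n = (28 − 1)·199 + 1 = 5374

By the generalised pigeonhole principle, to guarantee some box contains ≥ r objects we need more than (r − 1) · k objects total. Threshold: n = (r − 1) · k + 1. With r = 28 and k = 199: n = 27 · 199 + 1 = 5373 + 1 = 5374. For n = 5373 = 27 · 199, we can put exactly 27 objects in every box, avoiding 28 in any single one — so 5374 is tight.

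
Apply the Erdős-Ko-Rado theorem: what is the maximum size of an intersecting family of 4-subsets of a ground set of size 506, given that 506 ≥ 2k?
max |F| = C(505, 3) = 21337260

The Erdős-Ko-Rado theorem states: for n ≥ 2k, an intersecting family of k-subsets of an n-element set has size at most C(n − 1, k − 1), with equality for 'star' families {A ⊆ [n] : |A| = k, i ∈ A} (fix an element i). For n = 506, k = 4: C(505, 3) = 21337260.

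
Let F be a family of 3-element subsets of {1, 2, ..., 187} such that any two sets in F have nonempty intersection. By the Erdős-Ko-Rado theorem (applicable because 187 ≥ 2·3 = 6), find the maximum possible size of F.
max |F| = C(186, 2) = 17205

The Erdős-Ko-Rado theorem states: for n ≥ 2k, an intersecting family of k-subsets of an n-element set has size at most C(n − 1, k − 1), with equality for 'star' families {A ⊆ [n] : |A| = k, i ∈ A} (fix an element i). For n = 187, k = 3: C(186, 2) = 17205.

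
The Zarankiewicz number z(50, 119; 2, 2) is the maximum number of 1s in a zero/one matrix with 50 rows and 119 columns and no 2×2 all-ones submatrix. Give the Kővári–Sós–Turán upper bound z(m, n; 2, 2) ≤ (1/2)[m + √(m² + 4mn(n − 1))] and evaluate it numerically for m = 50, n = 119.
z(50, 119; 2, 2) ≤ (1/2)[50 + √(50² + 4·50·119·118)] = (1/2)[50 + √2810900] = 863.2869

Kővári–Sós–Turán: let r_1, ..., r_50 be the row sums and z = Σ r_i the total number of 1s. Each pair of columns can share at most one row with both entries 1 (else a 2×2 all-ones block appears), so Σ_i C(r_i, 2) ≤ C(119, 2) = 7021. By convexity Σ_i C(r_i, 2) ≥ 50·C(z/50, 2) = z(z − 50)/(2·50), giving z² − 50z − 50·119·118 ≤ 0 and hence z ≤ (1/2)[50 + √(2500 + 4·702100)] = (1/2)[50 + √2810900] ≈ (1/2)(50 + 1676.5739) = 863.2869.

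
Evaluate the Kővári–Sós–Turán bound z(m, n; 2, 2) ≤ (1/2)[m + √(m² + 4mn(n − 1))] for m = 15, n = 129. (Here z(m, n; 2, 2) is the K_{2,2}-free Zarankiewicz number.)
z(15, 129; 2, 2) ≤ (1/2)[15 + √(15² + 4·15·129·128)] = (1/2)[15 + √990945] = 505.2311

Kővári–Sós–Turán: let r_1, ..., r_15 be the row sums and z = Σ r_i the total number of 1s. Each pair of columns can share at most one row with both entries 1 (else a 2×2 all-ones block appears), so Σ_i C(r_i, 2) ≤ C(129, 2) = 8256. By convexity Σ_i C(r_i, 2) ≥ 15·C(z/15, 2) = z(z − 15)/(2·15), giving z² − 15z − 15·129·128 ≤ 0 and hence z ≤ (1/2)[15 + √(225 + 4·247680)] = (1/2)[15 + √990945] ≈ (1/2)(15 + 995.4622) = 505.2311.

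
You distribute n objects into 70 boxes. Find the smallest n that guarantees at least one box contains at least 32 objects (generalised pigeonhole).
n = (32 − 1)·70 + 1 = 2171

By the generalised pigeonhole principle, to guarantee some box contains ≥ r objects we need more than (r − 1) · k objects total. Threshold: n = (r − 1) · k + 1. With r = 32 and k = 70: n = 31 · 70 + 1 = 2170 + 1 = 2171. For n = 2170 = 31 · 70, we can put exactly 31 objects in every box, avoiding 32 in any single one — so 2171 is tight.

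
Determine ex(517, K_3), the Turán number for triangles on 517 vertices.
ex(517, K_3) = ⌊517^2/4⌋ = 66822

Mantel (1907): a triangle-free graph on n vertices has at most ⌊n^2/4⌋ edges, with equality for the complete bipartite graph K_{⌊n/2⌋, ⌈n/2⌉}. For n = 517: ⌊517^2/4⌋ = ⌊267289/4⌋ = 66822. The extremal graph is K_{258, 259}, which has 258·259 = 66822 edges.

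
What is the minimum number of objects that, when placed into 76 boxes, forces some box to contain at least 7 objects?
n = (7 − 1)·76 + 1 = 457

By the generalised pigeonhole principle, to guarantee some box contains ≥ r objects we need more than (r − 1) · k objects total. Threshold: n = (r − 1) · k + 1. With r = 7 and k = 76: n = 6 · 76 + 1 = 456 + 1 = 457. For n = 456 = 6 · 76, we can put exactly 6 objects in every box, avoiding 7 in any single one — so 457 is tight.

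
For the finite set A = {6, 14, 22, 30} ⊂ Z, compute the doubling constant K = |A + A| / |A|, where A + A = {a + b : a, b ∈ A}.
K = |A + A| / |A| = 7/4

Enumerate A + A = {a + b : a, b ∈ A}. With |A| = 4, there are |A|^2 = 16 ordered sum pairs; collecting distinct values, A + A = {12, 20, 28, 36, 44, 52, 60}, so |A + A| = 7. Thus K = 7/4. Here |A + A| = 2|A| − 1 = 7, the minimum possible — so K = 7/4 is minimal, which holds iff A is an arithmetic progression.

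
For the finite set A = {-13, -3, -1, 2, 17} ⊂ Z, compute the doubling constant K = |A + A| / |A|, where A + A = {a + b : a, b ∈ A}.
K = |A + A| / |A| = 14/5

Enumerate A + A = {a + b : a, b ∈ A}. With |A| = 5, there are |A|^2 = 25 ordered sum pairs; collecting distinct values, A + A = {-26, -16, -14, -11, -6, -4, -2, -1, 1, 4, 14, 16, 19, 34}, so |A + A| = 14. Thus K = 14/5. For comparison, the minimum possible |A + A| over all 5-element sets is 2·5 − 1 = 9 (so min K = 9/5), attained only by arithmetic progressions.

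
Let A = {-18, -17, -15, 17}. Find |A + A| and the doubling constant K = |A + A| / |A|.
K = |A + A| / |A| = 10/4 = 5/2

Enumerate A + A = {a + b : a, b ∈ A}. With |A| = 4, there are |A|^2 = 16 ordered sum pairs; collecting distinct values, A + A = {-36, -35, -34, -33, -32, -30, -1, 0, 2, 34}, so |A + A| = 10. Thus K = 10/4 = 5/2. For comparison, the minimum possible |A + A| over all 4-element sets is 2·4 − 1 = 7 (so min K = 7/4), attained only by arithmetic progressions.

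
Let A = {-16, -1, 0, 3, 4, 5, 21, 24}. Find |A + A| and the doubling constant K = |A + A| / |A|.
K = |A + A| / |A| = 30/8 = 15/4

Enumerate A + A = {a + b : a, b ∈ A}. With |A| = 8, there are |A|^2 = 64 ordered sum pairs; collecting distinct values, A + A = {-32, -17, -16, -13, -12, -11, -2, -1, 0, 2, 3, 4, 5, 6, 7, 8, 9, 10, 20, 21, 23, 24, 25, 26, 27, 28, 29, 42, 45, 48}, so |A + A| = 30. Thus K = 30/8 = 15/4. For comparison, the minimum possible |A + A| over all 8-element sets is 2·8 − 1 = 15 (so min K = 15/8), attained only by arithmetic progressions.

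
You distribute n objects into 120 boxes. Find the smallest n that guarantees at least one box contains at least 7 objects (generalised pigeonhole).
n = (7 − 1)·120 + 1 = 721

By the generalised pigeonhole principle, to guarantee some box contains ≥ r objects we need more than (r − 1) · k objects total. Threshold: n = (r − 1) · k + 1. With r = 7 and k = 120: n = 6 · 120 + 1 = 720 + 1 = 721. For n = 720 = 6 · 120, we can put exactly 6 objects in every box, avoiding 7 in any single one — so 721 is tight.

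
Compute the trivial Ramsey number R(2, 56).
R(2, 56) = 56

R(2, k) = k for all k ≥ 2: in a 2-colouring of K_k, either some edge is red (a red K_2) or all edges are blue (a blue K_k). And K_{55} coloured all-blue has no blue K_56, so R(2, 56) > 55. Hence R(2, 56) = 56.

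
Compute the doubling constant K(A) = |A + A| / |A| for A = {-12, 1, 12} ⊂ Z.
K = |A + A| / |A| = 6/3 = 2

Enumerate A + A = {a + b : a, b ∈ A}. With |A| = 3, there are |A|^2 = 9 ordered sum pairs; collecting distinct values, A + A = {-24, -11, 0, 2, 13, 24}, so |A + A| = 6. Thus K = 6/3 = 2. For comparison, the minimum possible |A + A| over all 3-element sets is 2·3 − 1 = 5 (so min K = 5/3), attained only by arithmetic progressions.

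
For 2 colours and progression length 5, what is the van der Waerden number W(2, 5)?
W(2, 5) = 178

W(2, 5) = 178. The lower bound W(2, 5) > 177 comes from an explicit good 2-colouring of [1, 177]; the upper bound W(2, 5) ≤ 178 was verified by exhaustive search over 2-colourings of [1, 178].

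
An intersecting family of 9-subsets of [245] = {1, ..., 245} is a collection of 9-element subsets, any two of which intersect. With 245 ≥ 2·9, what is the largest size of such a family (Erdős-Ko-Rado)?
max |F| = C(244, 8) = 277486865264862

Erdős-Ko-Rado (1961): when n ≥ 2k, max |F| = C(n−1, k−1). The bound is attained by the star {A : i ∈ A} for any fixed i ∈ [n]. Here C(245−1, 9−1) = C(244, 8) = 277486865264862.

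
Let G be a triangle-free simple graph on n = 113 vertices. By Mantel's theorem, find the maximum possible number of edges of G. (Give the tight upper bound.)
ex(113, K_3) = ⌊113^2/4⌋ = 3192

Mantel (1907): a triangle-free graph on n vertices has at most ⌊n^2/4⌋ edges, with equality for the complete bipartite graph K_{⌊n/2⌋, ⌈n/2⌉}. For n = 113: ⌊113^2/4⌋ = ⌊12769/4⌋ = 3192. The extremal graph is K_{56, 57}, which has 56·57 = 3192 edges.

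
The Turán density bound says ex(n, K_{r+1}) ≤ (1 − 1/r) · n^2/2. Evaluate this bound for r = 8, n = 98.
Turán density bound = (7/8) · 98^2/2 = 16807/4 ≈ 4201.75

Turán's theorem: ex(n, K_{r+1}) is achieved by the complete r-partite Turán graph T(n, r) with parts as balanced as possible, and is at most (1 − 1/r) · n^2/2. For r = 8, n = 98: the density bound is (7/8) · 9604/2 = 16807/4 ≈ 4201.75. The integer-valued extremum is e(T(98, 8)) = 4201, which is strictly less than the density bound 16807/4 since 8 ∤ 98 (the parts of T(98, 8) cannot all be equal).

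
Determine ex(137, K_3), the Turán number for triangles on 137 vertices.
ex(137, K_3) = ⌊137^2/4⌋ = 4692

Mantel (1907): a triangle-free graph on n vertices has at most ⌊n^2/4⌋ edges, with equality for the complete bipartite graph K_{⌊n/2⌋, ⌈n/2⌉}. For n = 137: ⌊137^2/4⌋ = ⌊18769/4⌋ = 4692. The extremal graph is K_{68, 69}, which has 68·69 = 4692 edges.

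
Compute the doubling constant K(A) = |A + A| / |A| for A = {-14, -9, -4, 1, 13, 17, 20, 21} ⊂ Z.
K = |A + A| / |A| = 32/8 = 4

Enumerate A + A = {a + b : a, b ∈ A}. With |A| = 8, there are |A|^2 = 64 ordered sum pairs; collecting distinct values, A + A = {-28, -23, -18, -13, -8, -3, -1, 2, 3, 4, 6, 7, 8, 9, 11, 12, 13, 14, 16, 17, 18, 21, 22, 26, 30, 33, 34, 37, 38, 40, 41, 42}, so |A + A| = 32. Thus K = 32/8 = 4. For comparison, the minimum possible |A + A| over all 8-element sets is 2·8 − 1 = 15 (so min K = 15/8), attained only by arithmetic progressions.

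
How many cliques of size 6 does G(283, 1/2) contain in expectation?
E[# K_6] = C(283, 6) · (1/2)^C(6, 2) = 676419934218 / 2^15 = 338209967109/16384 ≈ 20642698.187805

For each 6-subset S of vertices (there are C(283, 6) = 676419934218 such S), let X_S = 1 if S induces a K_6 (all C(6, 2) = 15 edges present). Then P(X_S = 1) = (1/2)^15 = 1/32768. By linearity of expectation, E[# K_6] = C(283, 6) · (1/2)^15 = 676419934218 / 32768 = 338209967109/16384 ≈ 20642698.187805.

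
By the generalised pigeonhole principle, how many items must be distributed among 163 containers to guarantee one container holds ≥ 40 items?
n = (40 − 1)·163 + 1 = 6358

By the generalised pigeonhole principle, to guarantee some box contains ≥ r objects we need more than (r − 1) · k objects total. Threshold: n = (r − 1) · k + 1. With r = 40 and k = 163: n = 39 · 163 + 1 = 6357 + 1 = 6358. For n = 6357 = 39 · 163, we can put exactly 39 objects in every box, avoiding 40 in any single one — so 6358 is tight.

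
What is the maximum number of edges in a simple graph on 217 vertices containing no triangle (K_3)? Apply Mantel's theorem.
ex(217, K_3) = ⌊217^2/4⌋ = 11772

Mantel (1907): a triangle-free graph on n vertices has at most ⌊n^2/4⌋ edges, with equality for the complete bipartite graph K_{⌊n/2⌋, ⌈n/2⌉}. For n = 217: ⌊217^2/4⌋ = ⌊47089/4⌋ = 11772. The extremal graph is K_{108, 109}, which has 108·109 = 11772 edges.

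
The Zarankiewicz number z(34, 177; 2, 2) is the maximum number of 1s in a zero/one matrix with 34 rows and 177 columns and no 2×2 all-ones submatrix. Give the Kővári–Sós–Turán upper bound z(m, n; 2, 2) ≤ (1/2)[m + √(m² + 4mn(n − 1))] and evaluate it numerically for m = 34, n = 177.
z(34, 177; 2, 2) ≤ (1/2)[34 + √(34² + 4·34·177·176)] = (1/2)[34 + √4237828] = 1046.2993

Kővári–Sós–Turán: let r_1, ..., r_34 be the row sums and z = Σ r_i the total number of 1s. Each pair of columns can share at most one row with both entries 1 (else a 2×2 all-ones block appears), so Σ_i C(r_i, 2) ≤ C(177, 2) = 15576. By convexity Σ_i C(r_i, 2) ≥ 34·C(z/34, 2) = z(z − 34)/(2·34), giving z² − 34z − 34·177·176 ≤ 0 and hence z ≤ (1/2)[34 + √(1156 + 4·1059168)] = (1/2)[34 + √4237828] ≈ (1/2)(34 + 2058.5986) = 1046.2993.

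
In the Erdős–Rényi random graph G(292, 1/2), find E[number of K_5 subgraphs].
E[# K_5] = C(292, 5) · (1/2)^C(5, 2) = 17091607968 / 2^10 = 534112749/32 = 16691023.40625

For each 5-subset S of vertices (there are C(292, 5) = 17091607968 such S), let X_S = 1 if S induces a K_5 (all C(5, 2) = 10 edges present). Then P(X_S = 1) = (1/2)^10 = 1/1024. By linearity of expectation, E[# K_5] = C(292, 5) · (1/2)^10 = 17091607968 / 1024 = 534112749/32 = 16691023.40625.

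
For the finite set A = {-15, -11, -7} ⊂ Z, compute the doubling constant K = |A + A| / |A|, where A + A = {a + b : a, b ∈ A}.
K = |A + A| / |A| = 5/3

Enumerate A + A = {a + b : a, b ∈ A}. With |A| = 3, there are |A|^2 = 9 ordered sum pairs; collecting distinct values, A + A = {-30, -26, -22, -18, -14}, so |A + A| = 5. Thus K = 5/3. Here |A + A| = 2|A| − 1 = 5, the minimum possible — so K = 5/3 is minimal, which holds iff A is an arithmetic progression.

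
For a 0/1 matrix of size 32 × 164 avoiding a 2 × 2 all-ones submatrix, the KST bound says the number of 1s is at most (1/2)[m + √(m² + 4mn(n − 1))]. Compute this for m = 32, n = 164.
z(32, 164; 2, 2) ≤ (1/2)[32 + √(32² + 4·32·164·163)] = (1/2)[32 + √3422720] = 941.0297

Kővári–Sós–Turán: let r_1, ..., r_32 be the row sums and z = Σ r_i the total number of 1s. Each pair of columns can share at most one row with both entries 1 (else a 2×2 all-ones block appears), so Σ_i C(r_i, 2) ≤ C(164, 2) = 13366. By convexity Σ_i C(r_i, 2) ≥ 32·C(z/32, 2) = z(z − 32)/(2·32), giving z² − 32z − 32·164·163 ≤ 0 and hence z ≤ (1/2)[32 + √(1024 + 4·855424)] = (1/2)[32 + √3422720] ≈ (1/2)(32 + 1850.0595) = 941.0297.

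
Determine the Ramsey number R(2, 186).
R(2, 186) = 186

R(2, k) = k for all k ≥ 2: in a 2-colouring of K_k, either some edge is red (a red K_2) or all edges are blue (a blue K_k). And K_{185} coloured all-blue has no blue K_186, so R(2, 186) > 185. Hence R(2, 186) = 186.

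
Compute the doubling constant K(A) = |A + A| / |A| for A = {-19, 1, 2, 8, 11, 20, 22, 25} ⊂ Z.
K = |A + A| / |A| = 33/8

Enumerate A + A = {a + b : a, b ∈ A}. With |A| = 8, there are |A|^2 = 64 ordered sum pairs; collecting distinct values, A + A = {-38, -18, -17, -11, -8, 1, 2, 3, 4, 6, 9, 10, 12, 13, 16, 19, 21, 22, 23, 24, 26, 27, 28, 30, 31, 33, 36, 40, 42, 44, 45, 47, 50}, so |A + A| = 33. Thus K = 33/8. For comparison, the minimum possible |A + A| over all 8-element sets is 2·8 − 1 = 15 (so min K = 15/8), attained only by arithmetic progressions.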